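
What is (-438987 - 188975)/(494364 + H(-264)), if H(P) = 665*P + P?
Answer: -313981/159270 ≈ -1.9714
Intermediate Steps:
H(P) = 666*P
(-438987 - 188975)/(494364 + H(-264)) = (-438987 - 188975)/(494364 + 666*(-264)) = -627962/(494364 - 175824) = -627962/318540 = -627962*1/318540 = -313981/159270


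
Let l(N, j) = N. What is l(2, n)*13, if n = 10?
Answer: 26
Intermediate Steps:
l(2, n)*13 = 2*13 = 26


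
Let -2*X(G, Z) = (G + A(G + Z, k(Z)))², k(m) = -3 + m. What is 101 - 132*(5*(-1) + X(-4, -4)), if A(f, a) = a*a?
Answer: 134411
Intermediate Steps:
A(f, a) = a²
X(G, Z) = -(G + (-3 + Z)²)²/2
101 - 132*(5*(-1) + X(-4, -4)) = 101 - 132*(5*(-1) - (-4 + (-3 - 4)²)²/2) = 101 - 132*(-5 - (-4 + (-7)²)²/2) = 101 - 132*(-5 - (-4 + 49)²/2) = 101 - 132*(-5 - ½*45²) = 101 - 132*(-5 - ½*2025) = 101 - 132*(-5 - 2025/2) = 101 - 132*(-2035/2) = 101 + 134310 = 134411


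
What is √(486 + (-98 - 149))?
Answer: √239 ≈ 15.460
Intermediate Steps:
√(486 + (-98 - 149)) = √(486 - 247) = √239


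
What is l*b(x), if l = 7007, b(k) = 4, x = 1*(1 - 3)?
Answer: 28028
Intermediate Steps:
x = -2 (x = 1*(-2) = -2)
l*b(x) = 7007*4 = 28028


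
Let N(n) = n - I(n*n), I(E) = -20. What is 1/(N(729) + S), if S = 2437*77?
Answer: 1/188398 ≈ 5.3079e-6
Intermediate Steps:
N(n) = 20 + n (N(n) = n - 1*(-20) = n + 20 = 20 + n)
S = 187649
1/(N(729) + S) = 1/((20 + 729) + 187649) = 1/(749 + 187649) = 1/188398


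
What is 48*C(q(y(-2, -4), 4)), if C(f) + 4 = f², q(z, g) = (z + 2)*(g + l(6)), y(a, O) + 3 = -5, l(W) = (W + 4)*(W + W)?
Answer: 26569536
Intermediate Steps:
l(W) = 2*W*(4 + W) (l(W) = (4 + W)*(2*W) = 2*W*(4 + W))
y(a, O) = -8 (y(a, O) = -3 - 5 = -8)
q(z, g) = (2 + z)*(120 + g) (q(z, g) = (z + 2)*(g + 2*6*(4 + 6)) = (2 + z)*(g + 2*6*10) = (2 + z)*(g + 120) = (2 + z)*(120 + g))
C(f) = -4 + f²
48*C(q(y(-2, -4), 4)) = 48*(-4 + (240 + 2*4 + 120*(-8) + 4*(-8))²) = 48*(-4 + (240 + 8 - 960 - 32)²) = 48*(-4 + (-744)²) = 48*(-4 + 553536) = 48*553532 = 26569536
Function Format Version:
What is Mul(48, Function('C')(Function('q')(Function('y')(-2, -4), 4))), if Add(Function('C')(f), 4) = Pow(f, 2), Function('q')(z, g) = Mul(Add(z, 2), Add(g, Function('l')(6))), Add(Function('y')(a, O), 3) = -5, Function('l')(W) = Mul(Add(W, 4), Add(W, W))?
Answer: 26569536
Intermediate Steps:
Function('l')(W) = Mul(2, W, Add(4, W)) (Function('l')(W) = Mul(Add(4, W), Mul(2, W)) = Mul(2, W, Add(4, W)))
Function('y')(a, O) = -8 (Function('y')(a, O) = Add(-3, -5) = -8)
Function('q')(z, g) = Mul(Add(2, z), Add(120, g)) (Function('q')(z, g) = Mul(Add(z, 2), Add(g, Mul(2, 6, Add(4, 6)))) = Mul(Add(2, z), Add(g, Mul(2, 6, 10))) = Mul(Add(2, z), Add(g, 120)) = Mul(Add(2, z), Add(120, g)))
Function('C')(f) = Add(-4, Pow(f, 2))
Mul(48, Function('C')(Function('q')(Function('y')(-2, -4), 4))) = Mul(48, Add(-4, Pow(Add(240, Mul(2, 4), Mul(120, -8), Mul(4, -8)), 2))) = Mul(48, Add(-4, Pow(Add(240, 8, -960, -32), 2))) = Mul(48, Add(-4, Pow(-744, 2))) = Mul(48, Add(-4, 553536)) = Mul(48, 553532) = 26569536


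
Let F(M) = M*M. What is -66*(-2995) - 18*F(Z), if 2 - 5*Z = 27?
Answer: 197220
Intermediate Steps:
Z = -5 (Z = 2/5 - 1/5*27 = 2/5 - 27/5 = -5)
F(M) = M**2
-66*(-2995) - 18*F(Z) = -66*(-2995) - 18*(-5)**2 = 197670 - 18*25 = 197670 - 450 = 197220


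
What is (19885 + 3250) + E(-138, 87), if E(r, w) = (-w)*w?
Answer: 15566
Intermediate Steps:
E(r, w) = -w²
(19885 + 3250) + E(-138, 87) = (19885 + 3250) - 1*87² = 23135 - 1*7569 = 23135 - 7569 = 15566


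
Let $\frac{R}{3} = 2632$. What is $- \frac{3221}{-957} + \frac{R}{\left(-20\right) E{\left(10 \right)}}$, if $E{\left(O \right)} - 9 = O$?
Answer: $- \frac{1583123}{90915} \approx -17.413$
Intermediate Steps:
$R = 7896$ ($R = 3 \cdot 2632 = 7896$)
$E{\left(O \right)} = 9 + O$
$- \frac{3221}{-957} + \frac{R}{\left(-20\right) E{\left(10 \right)}} = - \frac{3221}{-957} + \frac{7896}{\left(-20\right) \left(9 + 10\right)} = \left(-3221\right) \left(- \frac{1}{957}\right) + \frac{7896}{\left(-20\right) 19} = \frac{3221}{957} + \frac{7896}{-380} = \frac{3221}{957} + 7896 \left(- \frac{1}{380}\right) = \frac{3221}{957} - \frac{1974}{95} = - \frac{1583123}{90915}$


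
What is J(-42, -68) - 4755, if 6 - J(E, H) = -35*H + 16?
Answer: -7145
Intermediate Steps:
J(E, H) = -10 + 35*H (J(E, H) = 6 - (-35*H + 16) = 6 - (16 - 35*H) = 6 + (-16 + 35*H) = -10 + 35*H)
J(-42, -68) - 4755 = (-10 + 35*(-68)) - 4755 = (-10 - 2380) - 4755 = -2390 - 4755 = -7145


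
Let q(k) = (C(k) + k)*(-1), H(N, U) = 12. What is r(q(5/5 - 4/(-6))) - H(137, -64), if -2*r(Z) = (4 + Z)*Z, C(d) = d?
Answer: -98/9 ≈ -10.889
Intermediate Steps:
q(k) = -2*k (q(k) = (k + k)*(-1) = (2*k)*(-1) = -2*k)
r(Z) = -Z*(4 + Z)/2 (r(Z) = -(4 + Z)*Z/2 = -Z*(4 + Z)/2)
r(q(5/5 - 4/(-6))) - H(137, -64) = -(-2*(5/5 - 4/(-6)))*(4 - 2*(5/5 - 4/(-6)))/2 - 1*12 = -(-2*(5*(⅕) - 4*(-⅙)))*(4 - 2*(5*(⅕) - 4*(-⅙)))/2 - 12 = -(-2*(1 + ⅔))*(4 - 2*(1 + ⅔))/2 - 12 = -(-2*5/3)*(4 - 2*5/3)/2 - 12 = -½*(-10/3)*(4 - 10/3) - 12 = -½*(-10/3)*⅔ - 12 = 10/9 - 12 = -98/9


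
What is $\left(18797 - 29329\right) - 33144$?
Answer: $-43676$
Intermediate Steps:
$\left(18797 - 29329\right) - 33144 = -10532 - 33144 = -43676$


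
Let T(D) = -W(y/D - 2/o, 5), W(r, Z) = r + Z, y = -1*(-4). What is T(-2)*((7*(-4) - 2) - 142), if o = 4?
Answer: 430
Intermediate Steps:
y = 4
W(r, Z) = Z + r
T(D) = -9/2 - 4/D (T(D) = -(5 + (4/D - 2/4)) = -(5 + (4/D - 2*1/4)) = -(5 + (4/D - 1/2)) = -(5 + (-1/2 + 4/D)) = -(9/2 + 4/D) = -9/2 - 4/D)
T(-2)*((7*(-4) - 2) - 142) = (-9/2 - 4/(-2))*((7*(-4) - 2) - 142) = (-9/2 - 4*(-1/2))*((-28 - 2) - 142) = (-9/2 + 2)*(-30 - 142) = -5/2*(-172) = 430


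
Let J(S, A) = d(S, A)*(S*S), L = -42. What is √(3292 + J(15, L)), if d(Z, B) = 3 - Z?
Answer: 4*√37 ≈ 24.331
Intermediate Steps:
J(S, A) = S²*(3 - S) (J(S, A) = (3 - S)*(S*S) = (3 - S)*S² = S²*(3 - S))
√(3292 + J(15, L)) = √(3292 + 15²*(3 - 1*15)) = √(3292 + 225*(3 - 15)) = √(3292 + 225*(-12)) = √(3292 - 2700) = √592 = 4*√37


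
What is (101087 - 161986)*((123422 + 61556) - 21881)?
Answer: -9932444203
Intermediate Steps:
(101087 - 161986)*((123422 + 61556) - 21881) = -60899*(184978 - 21881) = -60899*163097 = -9932444203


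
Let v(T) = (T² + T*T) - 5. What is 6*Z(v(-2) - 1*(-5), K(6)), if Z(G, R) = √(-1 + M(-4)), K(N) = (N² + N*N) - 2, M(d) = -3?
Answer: 12*I ≈ 12.0*I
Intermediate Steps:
v(T) = -5 + 2*T² (v(T) = (T² + T²) - 5 = 2*T² - 5 = -5 + 2*T²)
K(N) = -2 + 2*N² (K(N) = (N² + N²) - 2 = 2*N² - 2 = -2 + 2*N²)
Z(G, R) = 2*I (Z(G, R) = √(-1 - 3) = √(-4) = 2*I)
6*Z(v(-2) - 1*(-5), K(6)) = 6*(2*I) = 12*I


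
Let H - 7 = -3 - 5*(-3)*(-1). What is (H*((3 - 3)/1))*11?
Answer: 0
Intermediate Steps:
H = -11 (H = 7 + (-3 - 5*(-3)*(-1)) = 7 + (-3 + 15*(-1)) = 7 + (-3 - 15) = 7 - 18 = -11)
(H*((3 - 3)/1))*11 = -11*(3 - 3)/1*11 = -11*0*11 = 0*11 = 0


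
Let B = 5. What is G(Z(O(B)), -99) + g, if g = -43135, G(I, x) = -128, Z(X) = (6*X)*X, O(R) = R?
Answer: -43263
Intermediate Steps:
Z(X) = 6*X²
G(Z(O(B)), -99) + g = -128 - 43135 = -43263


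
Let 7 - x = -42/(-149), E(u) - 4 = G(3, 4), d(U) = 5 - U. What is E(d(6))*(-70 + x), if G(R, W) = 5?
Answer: -84861/149 ≈ -569.54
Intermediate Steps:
E(u) = 9 (E(u) = 4 + 5 = 9)
x = 1001/149 (x = 7 - (-42)/(-149) = 7 - (-42)*(-1)/149 = 7 - 1*42/149 = 7 - 42/149 = 1001/149 ≈ 6.7181)
E(d(6))*(-70 + x) = 9*(-70 + 1001/149) = 9*(-9429/149) = -84861/149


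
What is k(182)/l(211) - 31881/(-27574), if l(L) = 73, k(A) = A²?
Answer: 915688489/2012902 ≈ 454.91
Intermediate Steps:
k(182)/l(211) - 31881/(-27574) = 182²/73 - 31881/(-27574) = 33124*(1/73) - 31881*(-1/27574) = 33124/73 + 31881/27574 = 915688489/2012902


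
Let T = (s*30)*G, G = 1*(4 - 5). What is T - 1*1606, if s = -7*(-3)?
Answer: -2236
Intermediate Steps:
s = 21
G = -1 (G = 1*(-1) = -1)
T = -630 (T = (21*30)*(-1) = 630*(-1) = -630)
T - 1*1606 = -630 - 1*1606 = -630 - 1606 = -2236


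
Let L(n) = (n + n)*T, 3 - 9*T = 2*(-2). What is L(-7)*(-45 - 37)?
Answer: 8036/9 ≈ 892.89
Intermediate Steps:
T = 7/9 (T = ⅓ - 2*(-2)/9 = ⅓ - ⅑*(-4) = ⅓ + 4/9 = 7/9 ≈ 0.77778)
L(n) = 14*n/9 (L(n) = (n + n)*(7/9) = (2*n)*(7/9) = 14*n/9)
L(-7)*(-45 - 37) = ((14/9)*(-7))*(-45 - 37) = -98/9*(-82) = 8036/9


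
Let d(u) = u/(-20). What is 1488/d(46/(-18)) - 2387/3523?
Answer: 943545419/81029 ≈ 11645.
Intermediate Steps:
d(u) = -u/20 (d(u) = u*(-1/20) = -u/20)
1488/d(46/(-18)) - 2387/3523 = 1488/((-23/(10*(-18)))) - 2387/3523 = 1488/((-23*(-1)/(10*18))) - 2387*1/3523 = 1488/((-1/20*(-23/9))) - 2387/3523 = 1488/(23/180) - 2387/3523 = 1488*(180/23) - 2387/3523 = 267840/23 - 2387/3523 = 943545419/81029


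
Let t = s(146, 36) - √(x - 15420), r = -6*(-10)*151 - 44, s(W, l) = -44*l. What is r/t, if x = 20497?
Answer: -14281344/2503979 + 9016*√5077/2503979 ≈ -5.4469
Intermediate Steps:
r = 9016 (r = 60*151 - 44 = 9060 - 44 = 9016)
t = -1584 - √5077 (t = -44*36 - √(20497 - 15420) = -1584 - √5077 ≈ -1655.3)
r/t = 9016/(-1584 - √5077)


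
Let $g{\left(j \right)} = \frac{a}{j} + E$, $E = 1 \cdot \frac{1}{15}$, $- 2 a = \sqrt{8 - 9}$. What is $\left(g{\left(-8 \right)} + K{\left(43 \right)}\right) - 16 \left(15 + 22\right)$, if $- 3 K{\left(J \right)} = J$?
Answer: $- \frac{9094}{15} + \frac{i}{16} \approx -606.27 + 0.0625 i$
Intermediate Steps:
$K{\left(J \right)} = - \frac{J}{3}$
$a = - \frac{i}{2}$ ($a = - \frac{\sqrt{8 - 9}}{2} = - \frac{\sqrt{-1}}{2} = - \frac{i}{2} \approx - 0.5 i$)
$E = \frac{1}{15}$ ($E = 1 \cdot \frac{1}{15} = \frac{1}{15} \approx 0.066667$)
$g{\left(j \right)} = \frac{1}{15} - \frac{i}{2 j}$ ($g{\left(j \right)} = \frac{\left(- \frac{1}{2}\right) i}{j} + \frac{1}{15} = - \frac{i}{2 j} + \frac{1}{15} = \frac{1}{15} - \frac{i}{2 j}$)
$\left(g{\left(-8 \right)} + K{\left(43 \right)}\right) - 16 \left(15 + 22\right) = \left(\frac{- \frac{i}{2} + \frac{1}{15} \left(-8\right)}{-8} - \frac{43}{3}\right) - 16 \left(15 + 22\right) = \left(- \frac{- \frac{i}{2} - \frac{8}{15}}{8} - \frac{43}{3}\right) - 592 = \left(- \frac{- \frac{8}{15} - \frac{i}{2}}{8} - \frac{43}{3}\right) - 592 = \left(\left(\frac{1}{15} + \frac{i}{16}\right) - \frac{43}{3}\right) - 592 = \left(- \frac{214}{15} + \frac{i}{16}\right) - 592 = - \frac{9094}{15} + \frac{i}{16}$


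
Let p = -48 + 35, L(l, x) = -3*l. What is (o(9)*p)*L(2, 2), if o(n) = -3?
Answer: -234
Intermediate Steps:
p = -13
(o(9)*p)*L(2, 2) = (-3*(-13))*(-3*2) = 39*(-6) = -234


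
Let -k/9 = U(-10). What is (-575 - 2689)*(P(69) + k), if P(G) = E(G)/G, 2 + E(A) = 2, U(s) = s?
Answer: -293760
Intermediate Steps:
E(A) = 0 (E(A) = -2 + 2 = 0)
P(G) = 0 (P(G) = 0/G = 0)
k = 90 (k = -9*(-10) = 90)
(-575 - 2689)*(P(69) + k) = (-575 - 2689)*(0 + 90) = -3264*90 = -293760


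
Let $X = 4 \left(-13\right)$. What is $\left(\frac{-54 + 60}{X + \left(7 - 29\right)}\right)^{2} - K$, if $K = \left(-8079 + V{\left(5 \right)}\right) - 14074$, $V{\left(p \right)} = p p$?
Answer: $\frac{30293241}{1369} \approx 22128.0$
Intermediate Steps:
$V{\left(p \right)} = p^{2}$
$X = -52$
$K = -22128$ ($K = \left(-8079 + 5^{2}\right) - 14074 = \left(-8079 + 25\right) - 14074 = -8054 - 14074 = -22128$)
$\left(\frac{-54 + 60}{X + \left(7 - 29\right)}\right)^{2} - K = \left(\frac{-54 + 60}{-52 + \left(7 - 29\right)}\right)^{2} - -22128 = \left(\frac{6}{-52 + \left(7 - 29\right)}\right)^{2} + 22128 = \left(\frac{6}{-52 - 22}\right)^{2} + 22128 = \left(\frac{6}{-74}\right)^{2} + 22128 = \left(6 \left(- \frac{1}{74}\right)\right)^{2} + 22128 = \left(- \frac{3}{37}\right)^{2} + 22128 = \frac{9}{1369} + 22128 = \frac{30293241}{1369}$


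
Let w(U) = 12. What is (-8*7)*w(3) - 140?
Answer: -812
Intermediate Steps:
(-8*7)*w(3) - 140 = -8*7*12 - 140 = -56*12 - 140 = -672 - 140 = -812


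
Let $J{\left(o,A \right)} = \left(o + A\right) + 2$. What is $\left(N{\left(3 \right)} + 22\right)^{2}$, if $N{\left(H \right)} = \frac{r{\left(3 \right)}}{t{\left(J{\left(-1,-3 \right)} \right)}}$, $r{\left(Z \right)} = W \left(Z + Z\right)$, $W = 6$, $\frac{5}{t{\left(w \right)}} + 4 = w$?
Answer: $\frac{11236}{25} \approx 449.44$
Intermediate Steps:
$J{\left(o,A \right)} = 2 + A + o$ ($J{\left(o,A \right)} = \left(A + o\right) + 2 = 2 + A + o$)
$t{\left(w \right)} = \frac{5}{-4 + w}$
$r{\left(Z \right)} = 12 Z$ ($r{\left(Z \right)} = 6 \left(Z + Z\right) = 6 \cdot 2 Z = 12 Z$)
$N{\left(H \right)} = - \frac{216}{5}$ ($N{\left(H \right)} = \frac{12 \cdot 3}{5 \frac{1}{-4 - 2}} = \frac{36}{5 \frac{1}{-4 - 2}} = \frac{36}{5 \frac{1}{-6}} = \frac{36}{5 \left(- \frac{1}{6}\right)} = \frac{36}{- \frac{5}{6}} = 36 \left(- \frac{6}{5}\right) = - \frac{216}{5}$)
$\left(N{\left(3 \right)} + 22\right)^{2} = \left(- \frac{216}{5} + 22\right)^{2} = \left(- \frac{106}{5}\right)^{2} = \frac{11236}{25}$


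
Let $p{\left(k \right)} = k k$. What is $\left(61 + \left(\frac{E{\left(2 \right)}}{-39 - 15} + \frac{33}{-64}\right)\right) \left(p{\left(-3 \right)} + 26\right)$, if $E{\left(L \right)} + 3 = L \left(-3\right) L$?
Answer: $\frac{1224965}{576} \approx 2126.7$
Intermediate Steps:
$p{\left(k \right)} = k^{2}$
$E{\left(L \right)} = -3 - 3 L^{2}$ ($E{\left(L \right)} = -3 + L \left(-3\right) L = -3 + - 3 L L = -3 - 3 L^{2}$)
$\left(61 + \left(\frac{E{\left(2 \right)}}{-39 - 15} + \frac{33}{-64}\right)\right) \left(p{\left(-3 \right)} + 26\right) = \left(61 + \left(\frac{-3 - 3 \cdot 2^{2}}{-39 - 15} + \frac{33}{-64}\right)\right) \left(\left(-3\right)^{2} + 26\right) = \left(61 + \left(\frac{-3 - 12}{-54} + 33 \left(- \frac{1}{64}\right)\right)\right) \left(9 + 26\right) = \left(61 - \left(\frac{33}{64} - \left(-3 - 12\right) \left(- \frac{1}{54}\right)\right)\right) 35 = \left(61 - \frac{137}{576}\right) 35 = \frac{34999}{576} \cdot 35 = \frac{1224965}{576}$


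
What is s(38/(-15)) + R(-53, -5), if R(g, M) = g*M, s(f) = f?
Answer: 3937/15 ≈ 262.47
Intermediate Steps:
R(g, M) = M*g
s(38/(-15)) + R(-53, -5) = 38/(-15) - 5*(-53) = 38*(-1/15) + 265 = -38/15 + 265 = 3937/15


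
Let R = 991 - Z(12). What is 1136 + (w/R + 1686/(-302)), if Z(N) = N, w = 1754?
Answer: 167373301/147829 ≈ 1132.2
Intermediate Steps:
R = 979 (R = 991 - 1*12 = 991 - 12 = 979)
1136 + (w/R + 1686/(-302)) = 1136 + (1754/979 + 1686/(-302)) = 1136 + (1754*(1/979) + 1686*(-1/302)) = 1136 + (1754/979 - 843/151) = 1136 - 560443/147829 = 167373301/147829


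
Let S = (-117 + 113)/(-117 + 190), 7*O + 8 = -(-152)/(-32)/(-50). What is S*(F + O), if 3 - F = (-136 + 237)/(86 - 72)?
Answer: 7481/25550 ≈ 0.29280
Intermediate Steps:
F = -59/14 (F = 3 - (-136 + 237)/(86 - 72) = 3 - 101/14 = -59/14 ≈ -4.2143)
O = -1581/1400 (O = -8/7 + (-(-152)/(-32)/(-50))/7 = -8/7 + (-(-152)*(-1)/32*(-1/50))/7 = -8/7 + (-8*19/32*(-1/50))/7 = -8/7 + (-19/4*(-1/50))/7 = -8/7 + (1/7)*(19/200) = -8/7 + 19/1400 = -1581/1400 ≈ -1.1293)
S = -4/73 ≈ -0.054795
S*(F + O) = -4*(-59/14 - 1581/1400)/73 = -4/73*(-7481/1400) = 7481/25550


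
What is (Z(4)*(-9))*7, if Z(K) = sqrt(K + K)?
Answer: -126*sqrt(2) ≈ -178.19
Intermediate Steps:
Z(K) = sqrt(2)*sqrt(K) (Z(K) = sqrt(2*K) = sqrt(2)*sqrt(K))
(Z(4)*(-9))*7 = ((sqrt(2)*sqrt(4))*(-9))*7 = ((sqrt(2)*2)*(-9))*7 = ((2*sqrt(2))*(-9))*7 = -18*sqrt(2)*7 = -126*sqrt(2)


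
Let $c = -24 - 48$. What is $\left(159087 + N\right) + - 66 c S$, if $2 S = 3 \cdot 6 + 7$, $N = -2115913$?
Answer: $-1897426$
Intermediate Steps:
$c = -72$
$S = \frac{25}{2}$ ($S = \frac{3 \cdot 6 + 7}{2} = \frac{18 + 7}{2} = \frac{1}{2} \cdot 25 = \frac{25}{2} \approx 12.5$)
$\left(159087 + N\right) + - 66 c S = \left(159087 - 2115913\right) + \left(-66\right) \left(-72\right) \frac{25}{2} = -1956826 + 4752 \cdot \frac{25}{2} = -1956826 + 59400 = -1897426$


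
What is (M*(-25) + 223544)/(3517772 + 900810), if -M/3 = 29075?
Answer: 2404169/4418582 ≈ 0.54410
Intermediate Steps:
M = -87225 (M = -3*29075 = -87225)
(M*(-25) + 223544)/(3517772 + 900810) = (-87225*(-25) + 223544)/(3517772 + 900810) = (2180625 + 223544)/4418582 = 2404169*(1/4418582) = 2404169/4418582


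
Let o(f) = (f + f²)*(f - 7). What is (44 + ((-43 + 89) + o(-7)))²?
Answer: 248004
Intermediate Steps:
o(f) = (-7 + f)*(f + f²) (o(f) = (f + f²)*(-7 + f) = (-7 + f)*(f + f²))
(44 + ((-43 + 89) + o(-7)))² = (44 + ((-43 + 89) - 7*(-7 + (-7)² - 6*(-7))))² = (44 + (46 - 7*(-7 + 49 + 42)))² = (44 + (46 - 7*84))² = (44 + (46 - 588))² = (44 - 542)² = (-498)² = 248004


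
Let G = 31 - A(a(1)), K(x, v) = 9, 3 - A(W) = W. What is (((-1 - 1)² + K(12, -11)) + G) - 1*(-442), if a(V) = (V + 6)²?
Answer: 532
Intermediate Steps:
a(V) = (6 + V)²
A(W) = 3 - W
G = 77 (G = 31 - (3 - (6 + 1)²) = 31 - (3 - 1*7²) = 31 - (3 - 1*49) = 31 - (3 - 49) = 31 - 1*(-46) = 31 + 46 = 77)
(((-1 - 1)² + K(12, -11)) + G) - 1*(-442) = (((-1 - 1)² + 9) + 77) - 1*(-442) = (((-2)² + 9) + 77) + 442 = ((4 + 9) + 77) + 442 = (13 + 77) + 442 = 90 + 442 = 532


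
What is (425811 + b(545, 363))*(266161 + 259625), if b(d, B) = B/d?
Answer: 122017767893388/545 ≈ 2.2389e+11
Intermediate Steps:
(425811 + b(545, 363))*(266161 + 259625) = (425811 + 363/545)*(266161 + 259625) = (425811 + 363*(1/545))*525786 = (425811 + 363/545)*525786 = (232067358/545)*525786 = 122017767893388/545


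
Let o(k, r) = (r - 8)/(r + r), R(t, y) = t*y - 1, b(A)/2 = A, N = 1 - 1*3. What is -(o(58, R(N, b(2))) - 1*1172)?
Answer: 21079/18 ≈ 1171.1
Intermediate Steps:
N = -2 (N = 1 - 3 = -2)
b(A) = 2*A
R(t, y) = -1 + t*y
o(k, r) = (-8 + r)/(2*r) (o(k, r) = (-8 + r)/((2*r)) = (-8 + r)*(1/(2*r)) = (-8 + r)/(2*r))
-(o(58, R(N, b(2))) - 1*1172) = -((-8 + (-1 - 4*2))/(2*(-1 - 4*2)) - 1*1172) = -((-8 + (-1 - 2*4))/(2*(-1 - 2*4)) - 1172) = -((-8 + (-1 - 8))/(2*(-1 - 8)) - 1172) = -((½)*(-8 - 9)/(-9) - 1172) = -((½)*(-⅑)*(-17) - 1172) = -(17/18 - 1172) = -1*(-21079/18) = 21079/18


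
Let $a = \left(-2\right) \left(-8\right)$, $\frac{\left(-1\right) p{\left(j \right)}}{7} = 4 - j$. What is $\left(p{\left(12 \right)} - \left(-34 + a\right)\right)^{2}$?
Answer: $5476$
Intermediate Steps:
$p{\left(j \right)} = -28 + 7 j$ ($p{\left(j \right)} = - 7 \left(4 - j\right) = -28 + 7 j$)
$a = 16$
$\left(p{\left(12 \right)} - \left(-34 + a\right)\right)^{2} = \left(\left(-28 + 7 \cdot 12\right) + \left(34 - 16\right)\right)^{2} = \left(\left(-28 + 84\right) + \left(34 - 16\right)\right)^{2} = \left(56 + 18\right)^{2} = 74^{2} = 5476$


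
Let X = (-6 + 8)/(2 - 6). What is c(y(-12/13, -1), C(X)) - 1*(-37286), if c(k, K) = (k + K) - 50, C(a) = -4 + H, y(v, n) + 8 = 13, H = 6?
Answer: 37243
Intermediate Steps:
y(v, n) = 5 (y(v, n) = -8 + 13 = 5)
X = -½ (X = 2/(-4) = 2*(-¼) = -½ ≈ -0.50000)
C(a) = 2 (C(a) = -4 + 6 = 2)
c(k, K) = -50 + K + k (c(k, K) = (K + k) - 50 = -50 + K + k)
c(y(-12/13, -1), C(X)) - 1*(-37286) = (-50 + 2 + 5) - 1*(-37286) = -43 + 37286 = 37243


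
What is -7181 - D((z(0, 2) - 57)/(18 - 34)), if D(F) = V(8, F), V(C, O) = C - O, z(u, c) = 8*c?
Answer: -114983/16 ≈ -7186.4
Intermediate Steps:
D(F) = 8 - F
-7181 - D((z(0, 2) - 57)/(18 - 34)) = -7181 - (8 - (8*2 - 57)/(18 - 34)) = -7181 - (8 - (16 - 57)/(-16)) = -7181 - (8 - (-41)*(-1)/16) = -7181 - (8 - 1*41/16) = -7181 - (8 - 41/16) = -7181 - 1*87/16 = -7181 - 87/16 = -114983/16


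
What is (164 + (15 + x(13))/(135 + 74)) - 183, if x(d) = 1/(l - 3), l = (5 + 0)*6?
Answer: -106811/5643 ≈ -18.928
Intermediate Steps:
l = 30 (l = 5*6 = 30)
x(d) = 1/27 (x(d) = 1/(30 - 3) = 1/27)
(164 + (15 + x(13))/(135 + 74)) - 183 = (164 + (15 + 1/27)/(135 + 74)) - 183 = (164 + (406/27)/209) - 183 = (164 + (406/27)*(1/209)) - 183 = (164 + 406/5643) - 183 = 925858/5643 - 183 = -106811/5643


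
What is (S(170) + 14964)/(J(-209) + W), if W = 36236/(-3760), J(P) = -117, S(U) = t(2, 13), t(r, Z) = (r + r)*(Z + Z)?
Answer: -14163920/119039 ≈ -118.99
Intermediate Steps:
t(r, Z) = 4*Z*r (t(r, Z) = (2*r)*(2*Z) = 4*Z*r)
S(U) = 104 (S(U) = 4*13*2 = 104)
W = -9059/940 (W = 36236*(-1/3760) = -9059/940 ≈ -9.6372)
(S(170) + 14964)/(J(-209) + W) = (104 + 14964)/(-117 - 9059/940) = 15068/(-119039/940) = 15068*(-940/119039) = -14163920/119039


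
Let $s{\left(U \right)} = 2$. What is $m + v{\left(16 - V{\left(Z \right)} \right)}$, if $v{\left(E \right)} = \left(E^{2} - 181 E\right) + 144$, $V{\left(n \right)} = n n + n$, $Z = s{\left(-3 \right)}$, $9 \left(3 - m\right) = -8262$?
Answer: $-645$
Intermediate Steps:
$m = 921$ ($m = 3 - -918 = 3 + 918 = 921$)
$Z = 2$
$V{\left(n \right)} = n + n^{2}$ ($V{\left(n \right)} = n^{2} + n = n + n^{2}$)
$v{\left(E \right)} = 144 + E^{2} - 181 E$
$m + v{\left(16 - V{\left(Z \right)} \right)} = 921 + \left(144 + \left(16 - 2 \left(1 + 2\right)\right)^{2} - 181 \left(16 - 2 \left(1 + 2\right)\right)\right) = 921 + \left(144 + \left(16 - 2 \cdot 3\right)^{2} - 181 \left(16 - 2 \cdot 3\right)\right) = 921 + \left(144 + \left(16 - 6\right)^{2} - 181 \left(16 - 6\right)\right) = 921 + \left(144 + 10^{2} - 1810\right) = 921 + \left(144 + 100 - 1810\right) = 921 - 1566 = -645$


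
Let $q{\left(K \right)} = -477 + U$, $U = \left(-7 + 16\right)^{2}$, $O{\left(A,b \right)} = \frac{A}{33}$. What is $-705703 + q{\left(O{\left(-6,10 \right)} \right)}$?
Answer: $-706099$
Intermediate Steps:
$O{\left(A,b \right)} = \frac{A}{33}$ ($O{\left(A,b \right)} = A \frac{1}{33} = \frac{A}{33}$)
$U = 81$ ($U = 9^{2} = 81$)
$q{\left(K \right)} = -396$ ($q{\left(K \right)} = -477 + 81 = -396$)
$-705703 + q{\left(O{\left(-6,10 \right)} \right)} = -705703 - 396 = -706099$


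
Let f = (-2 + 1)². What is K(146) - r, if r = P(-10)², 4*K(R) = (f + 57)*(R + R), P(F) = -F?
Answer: 4134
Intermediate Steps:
f = 1 (f = (-1)² = 1)
K(R) = 29*R (K(R) = ((1 + 57)*(R + R))/4 = (58*(2*R))/4 = (116*R)/4 = 29*R)
r = 100 (r = (-1*(-10))² = 10² = 100)
K(146) - r = 29*146 - 1*100 = 4234 - 100 = 4134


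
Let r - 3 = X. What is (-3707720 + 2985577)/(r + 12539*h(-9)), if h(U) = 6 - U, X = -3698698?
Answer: 722143/3510610 ≈ 0.20570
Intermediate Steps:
r = -3698695 (r = 3 - 3698698 = -3698695)
(-3707720 + 2985577)/(r + 12539*h(-9)) = (-3707720 + 2985577)/(-3698695 + 12539*(6 - 1*(-9))) = -722143/(-3698695 + 12539*(6 + 9)) = -722143/(-3698695 + 12539*15) = -722143/(-3698695 + 188085) = -722143/(-3510610) = -722143*(-1/3510610) = 722143/3510610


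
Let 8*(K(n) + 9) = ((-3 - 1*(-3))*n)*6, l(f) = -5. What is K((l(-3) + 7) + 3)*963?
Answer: -8667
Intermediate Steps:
K(n) = -9 (K(n) = -9 + (((-3 - 1*(-3))*n)*6)/8 = -9 + (((-3 + 3)*n)*6)/8 = -9 + ((0*n)*6)/8 = -9 + (0*6)/8 = -9 + (⅛)*0 = -9 + 0 = -9)
K((l(-3) + 7) + 3)*963 = -9*963 = -8667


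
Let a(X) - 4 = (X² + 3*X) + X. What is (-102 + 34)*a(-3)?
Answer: -68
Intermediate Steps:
a(X) = 4 + X² + 4*X (a(X) = 4 + ((X² + 3*X) + X) = 4 + (X² + 4*X) = 4 + X² + 4*X)
(-102 + 34)*a(-3) = (-102 + 34)*(4 + (-3)² + 4*(-3)) = -68*(4 + 9 - 12) = -68*1 = -68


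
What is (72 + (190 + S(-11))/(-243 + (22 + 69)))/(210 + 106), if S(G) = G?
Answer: 10765/48032 ≈ 0.22412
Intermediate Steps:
(72 + (190 + S(-11))/(-243 + (22 + 69)))/(210 + 106) = (72 + (190 - 11)/(-243 + (22 + 69)))/(210 + 106) = (72 + 179/(-243 + 91))/316 = (72 + 179/(-152))*(1/316) = (72 + 179*(-1/152))*(1/316) = (72 - 179/152)*(1/316) = (10765/152)*(1/316) = 10765/48032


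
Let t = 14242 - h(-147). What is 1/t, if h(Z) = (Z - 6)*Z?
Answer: -1/8249 ≈ -0.00012123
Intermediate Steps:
h(Z) = Z*(-6 + Z) (h(Z) = (-6 + Z)*Z = Z*(-6 + Z))
t = -8249 (t = 14242 - (-147)*(-6 - 147) = 14242 - (-147)*(-153) = 14242 - 1*22491 = 14242 - 22491 = -8249)
1/t = 1/(-8249) = -1/8249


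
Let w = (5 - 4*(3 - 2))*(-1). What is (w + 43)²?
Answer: 1764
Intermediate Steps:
w = -1 (w = (5 - 4*1)*(-1) = (5 - 4)*(-1) = 1*(-1) = -1)
(w + 43)² = (-1 + 43)² = 42² = 1764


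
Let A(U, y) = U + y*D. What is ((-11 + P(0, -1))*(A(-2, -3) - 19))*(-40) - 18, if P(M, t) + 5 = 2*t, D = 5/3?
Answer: -18738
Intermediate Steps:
D = 5/3 (D = 5*(1/3) = 5/3 ≈ 1.6667)
P(M, t) = -5 + 2*t
A(U, y) = U + 5*y/3 (A(U, y) = U + y*(5/3) = U + 5*y/3)
((-11 + P(0, -1))*(A(-2, -3) - 19))*(-40) - 18 = ((-11 + (-5 + 2*(-1)))*((-2 + (5/3)*(-3)) - 19))*(-40) - 18 = ((-11 + (-5 - 2))*((-2 - 5) - 19))*(-40) - 18 = ((-11 - 7)*(-7 - 19))*(-40) - 18 = -18*(-26)*(-40) - 18 = 468*(-40) - 18 = -18720 - 18 = -18738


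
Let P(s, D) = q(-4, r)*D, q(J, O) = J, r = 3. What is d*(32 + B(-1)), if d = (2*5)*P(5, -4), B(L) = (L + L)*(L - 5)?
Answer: 7040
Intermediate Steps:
P(s, D) = -4*D
B(L) = 2*L*(-5 + L) (B(L) = (2*L)*(-5 + L) = 2*L*(-5 + L))
d = 160 (d = (2*5)*(-4*(-4)) = 10*16 = 160)
d*(32 + B(-1)) = 160*(32 + 2*(-1)*(-5 - 1)) = 160*(32 + 2*(-1)*(-6)) = 160*(32 + 12) = 160*44 = 7040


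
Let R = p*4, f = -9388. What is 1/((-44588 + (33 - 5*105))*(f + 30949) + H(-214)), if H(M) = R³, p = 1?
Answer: -1/971969816 ≈ -1.0288e-9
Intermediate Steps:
R = 4 (R = 1*4 = 4)
H(M) = 64 (H(M) = 4³ = 64)
1/((-44588 + (33 - 5*105))*(f + 30949) + H(-214)) = 1/((-44588 + (33 - 5*105))*(-9388 + 30949) + 64) = 1/((-44588 + (33 - 525))*21561 + 64) = 1/((-44588 - 492)*21561 + 64) = 1/(-45080*21561 + 64) = 1/(-971969880 + 64) = 1/(-971969816) = -1/971969816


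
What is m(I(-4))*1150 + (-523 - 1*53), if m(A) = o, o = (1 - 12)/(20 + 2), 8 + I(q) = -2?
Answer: -1151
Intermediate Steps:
I(q) = -10 (I(q) = -8 - 2 = -10)
o = -½ (o = -11/22 = -11*1/22 = -½ ≈ -0.50000)
m(A) = -½
m(I(-4))*1150 + (-523 - 1*53) = -½*1150 + (-523 - 1*53) = -575 + (-523 - 53) = -575 - 576 = -1151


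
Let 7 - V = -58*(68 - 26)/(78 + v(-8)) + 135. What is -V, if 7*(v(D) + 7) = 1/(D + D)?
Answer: 744896/7951 ≈ 93.686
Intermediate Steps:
v(D) = -7 + 1/(14*D) (v(D) = -7 + 1/(7*(D + D)) = -7 + 1/(7*((2*D))) = -7 + (1/(2*D))/7 = -7 + 1/(14*D))
V = -744896/7951 (V = 7 - (-58*(68 - 26)/(78 + (-7 + (1/14)/(-8))) + 135) = 7 - (-2436/(78 + (-7 + (1/14)*(-1/8))) + 135) = 7 - (-2436/(78 + (-7 - 1/112)) + 135) = 7 - (-2436/(78 - 785/112) + 135) = 7 - (-2436/7951/112 + 135) = 7 - (-2436*112/7951 + 135) = 7 - (-58*4704/7951 + 135) = 7 - (-272832/7951 + 135) = 7 - 1*800553/7951 = 7 - 800553/7951 = -744896/7951 ≈ -93.686)
-V = -1*(-744896/7951) = 744896/7951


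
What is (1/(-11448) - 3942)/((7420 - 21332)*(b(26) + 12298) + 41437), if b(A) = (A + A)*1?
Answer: 45128017/1966443142824 ≈ 2.2949e-5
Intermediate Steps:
b(A) = 2*A (b(A) = (2*A)*1 = 2*A)
(1/(-11448) - 3942)/((7420 - 21332)*(b(26) + 12298) + 41437) = (1/(-11448) - 3942)/((7420 - 21332)*(2*26 + 12298) + 41437) = (-1/11448 - 3942)/(-13912*(52 + 12298) + 41437) = -45128017/(11448*(-13912*12350 + 41437)) = -45128017/(11448*(-171813200 + 41437)) = -45128017/11448/(-171771763) = -45128017/11448*(-1/171771763) = 45128017/1966443142824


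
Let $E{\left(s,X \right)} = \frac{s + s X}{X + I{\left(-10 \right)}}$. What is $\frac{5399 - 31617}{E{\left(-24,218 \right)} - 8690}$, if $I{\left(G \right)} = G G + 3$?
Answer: $\frac{1402663}{465791} \approx 3.0114$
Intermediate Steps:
$I{\left(G \right)} = 3 + G^{2}$ ($I{\left(G \right)} = G^{2} + 3 = 3 + G^{2}$)
$E{\left(s,X \right)} = \frac{s + X s}{103 + X}$ ($E{\left(s,X \right)} = \frac{s + s X}{X + \left(3 + \left(-10\right)^{2}\right)} = \frac{s + X s}{X + \left(3 + 100\right)} = \frac{s + X s}{X + 103} = \frac{s + X s}{103 + X}$)
$\frac{5399 - 31617}{E{\left(-24,218 \right)} - 8690} = \frac{5399 - 31617}{- \frac{24 \left(1 + 218\right)}{103 + 218} - 8690} = - \frac{26218}{\left(-24\right) \frac{1}{321} \cdot 219 - 8690} = - \frac{26218}{- \frac{1752}{107} - 8690} = - \frac{26218}{- \frac{931582}{107}} = \left(-26218\right) \left(- \frac{107}{931582}\right) = \frac{1402663}{465791}$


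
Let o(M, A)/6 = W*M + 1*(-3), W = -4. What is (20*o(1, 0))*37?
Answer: -31080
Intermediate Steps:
o(M, A) = -18 - 24*M (o(M, A) = 6*(-4*M + 1*(-3)) = 6*(-4*M - 3) = 6*(-3 - 4*M) = -18 - 24*M)
(20*o(1, 0))*37 = (20*(-18 - 24*1))*37 = (20*(-18 - 24))*37 = (20*(-42))*37 = -840*37 = -31080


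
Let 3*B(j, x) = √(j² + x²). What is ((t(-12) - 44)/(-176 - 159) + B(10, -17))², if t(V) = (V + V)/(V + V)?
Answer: 43672166/1010025 + 86*√389/1005 ≈ 44.926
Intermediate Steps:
t(V) = 1 (t(V) = (2*V)/((2*V)) = (2*V)*(1/(2*V)) = 1)
B(j, x) = √(j² + x²)/3
((t(-12) - 44)/(-176 - 159) + B(10, -17))² = ((1 - 44)/(-176 - 159) + √(10² + (-17)²)/3)² = (-43/(-335) + √(100 + 289)/3)² = (-43*(-1/335) + √389/3)² = (43/335 + √389/3)²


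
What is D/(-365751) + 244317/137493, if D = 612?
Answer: 3306483013/1862526009 ≈ 1.7753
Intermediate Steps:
D/(-365751) + 244317/137493 = 612/(-365751) + 244317/137493 = 612*(-1/365751) + 244317*(1/137493) = -68/40639 + 81439/45831 = 3306483013/1862526009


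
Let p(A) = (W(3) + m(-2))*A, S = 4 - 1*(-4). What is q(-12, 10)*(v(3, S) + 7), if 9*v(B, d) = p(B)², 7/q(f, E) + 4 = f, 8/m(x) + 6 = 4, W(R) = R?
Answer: -7/2 ≈ -3.5000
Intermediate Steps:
m(x) = -4 (m(x) = 8/(-6 + 4) = 8/(-2) = 8*(-½) = -4)
S = 8 (S = 4 + 4 = 8)
p(A) = -A (p(A) = (3 - 4)*A = -A)
q(f, E) = 7/(-4 + f)
v(B, d) = B²/9 (v(B, d) = (-B)²/9 = B²/9)
q(-12, 10)*(v(3, S) + 7) = (7/(-4 - 12))*((⅑)*3² + 7) = (7/(-16))*((⅑)*9 + 7) = (7*(-1/16))*(1 + 7) = -7/16*8 = -7/2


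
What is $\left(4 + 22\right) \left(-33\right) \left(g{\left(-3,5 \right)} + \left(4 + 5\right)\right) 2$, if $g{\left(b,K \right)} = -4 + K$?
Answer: $-17160$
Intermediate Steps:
$\left(4 + 22\right) \left(-33\right) \left(g{\left(-3,5 \right)} + \left(4 + 5\right)\right) 2 = \left(4 + 22\right) \left(-33\right) \left(\left(-4 + 5\right) + \left(4 + 5\right)\right) 2 = 26 \left(-33\right) \left(1 + 9\right) 2 = - 858 \cdot 10 \cdot 2 = \left(-858\right) 20 = -17160$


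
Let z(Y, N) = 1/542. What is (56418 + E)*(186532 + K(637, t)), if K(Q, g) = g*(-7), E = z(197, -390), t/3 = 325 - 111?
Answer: 2783229679583/271 ≈ 1.0270e+10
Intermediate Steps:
t = 642 (t = 3*(325 - 111) = 3*214 = 642)
z(Y, N) = 1/542
E = 1/542 ≈ 0.0018450
K(Q, g) = -7*g
(56418 + E)*(186532 + K(637, t)) = (56418 + 1/542)*(186532 - 7*642) = 30578557*(186532 - 4494)/542 = (30578557/542)*182038 = 2783229679583/271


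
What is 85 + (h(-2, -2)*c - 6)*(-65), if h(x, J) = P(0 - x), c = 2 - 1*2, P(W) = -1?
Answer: 475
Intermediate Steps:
c = 0 (c = 2 - 2 = 0)
h(x, J) = -1
85 + (h(-2, -2)*c - 6)*(-65) = 85 + (-1*0 - 6)*(-65) = 85 + (0 - 6)*(-65) = 85 - 6*(-65) = 85 + 390 = 475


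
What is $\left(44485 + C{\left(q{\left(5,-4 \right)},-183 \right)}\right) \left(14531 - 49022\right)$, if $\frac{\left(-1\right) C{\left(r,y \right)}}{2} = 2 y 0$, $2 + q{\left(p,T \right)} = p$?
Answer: $-1534332135$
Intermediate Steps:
$q{\left(p,T \right)} = -2 + p$
$C{\left(r,y \right)} = 0$ ($C{\left(r,y \right)} = - 2 \cdot 2 y 0 = \left(-2\right) 0 = 0$)
$\left(44485 + C{\left(q{\left(5,-4 \right)},-183 \right)}\right) \left(14531 - 49022\right) = \left(44485 + 0\right) \left(14531 - 49022\right) = 44485 \left(-34491\right) = -1534332135$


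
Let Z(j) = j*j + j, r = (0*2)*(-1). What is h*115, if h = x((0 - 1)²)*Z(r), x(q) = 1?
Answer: 0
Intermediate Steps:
r = 0 (r = 0*(-1) = 0)
Z(j) = j + j² (Z(j) = j² + j = j + j²)
h = 0 (h = 1*(0*(1 + 0)) = 1*(0*1) = 1*0 = 0)
h*115 = 0*115 = 0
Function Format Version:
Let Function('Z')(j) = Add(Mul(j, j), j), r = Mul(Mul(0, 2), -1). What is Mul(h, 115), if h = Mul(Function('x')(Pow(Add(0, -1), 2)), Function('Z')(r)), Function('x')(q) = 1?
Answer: 0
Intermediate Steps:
r = 0 (r = Mul(0, -1) = 0)
Function('Z')(j) = Add(j, Pow(j, 2)) (Function('Z')(j) = Add(Pow(j, 2), j) = Add(j, Pow(j, 2)))
h = 0 (h = Mul(1, Mul(0, Add(1, 0))) = Mul(1, Mul(0, 1)) = Mul(1, 0) = 0)
Mul(h, 115) = Mul(0, 115) = 0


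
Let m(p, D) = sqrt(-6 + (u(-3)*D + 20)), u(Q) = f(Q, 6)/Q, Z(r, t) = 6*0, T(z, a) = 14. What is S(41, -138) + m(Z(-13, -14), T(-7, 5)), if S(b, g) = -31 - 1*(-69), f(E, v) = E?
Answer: 38 + 2*sqrt(7) ≈ 43.292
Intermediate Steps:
Z(r, t) = 0
u(Q) = 1 (u(Q) = Q/Q = 1)
S(b, g) = 38 (S(b, g) = -31 + 69 = 38)
m(p, D) = sqrt(14 + D) (m(p, D) = sqrt(-6 + (1*D + 20)) = sqrt(-6 + (D + 20)) = sqrt(-6 + (20 + D)) = sqrt(14 + D))
S(41, -138) + m(Z(-13, -14), T(-7, 5)) = 38 + sqrt(14 + 14) = 38 + sqrt(28) = 38 + 2*sqrt(7)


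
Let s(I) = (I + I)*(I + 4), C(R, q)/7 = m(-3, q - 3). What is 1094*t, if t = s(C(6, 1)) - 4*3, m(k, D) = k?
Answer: 767988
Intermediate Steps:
C(R, q) = -21 (C(R, q) = 7*(-3) = -21)
s(I) = 2*I*(4 + I) (s(I) = (2*I)*(4 + I) = 2*I*(4 + I))
t = 702 (t = 2*(-21)*(4 - 21) - 4*3 = 2*(-21)*(-17) - 12 = 714 - 12 = 702)
1094*t = 1094*702 = 767988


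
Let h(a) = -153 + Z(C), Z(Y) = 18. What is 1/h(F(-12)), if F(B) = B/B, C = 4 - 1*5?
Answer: -1/135 ≈ -0.0074074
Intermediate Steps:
C = -1 (C = 4 - 5 = -1)
F(B) = 1
h(a) = -135 (h(a) = -153 + 18 = -135)
1/h(F(-12)) = 1/(-135) = -1/135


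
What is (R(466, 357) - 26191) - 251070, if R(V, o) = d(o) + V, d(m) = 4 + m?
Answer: -276434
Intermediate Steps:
R(V, o) = 4 + V + o (R(V, o) = (4 + o) + V = 4 + V + o)
(R(466, 357) - 26191) - 251070 = ((4 + 466 + 357) - 26191) - 251070 = (827 - 26191) - 251070 = -25364 - 251070 = -276434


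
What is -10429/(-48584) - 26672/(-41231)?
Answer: 1725830547/2003166904 ≈ 0.86155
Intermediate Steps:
-10429/(-48584) - 26672/(-41231) = -10429*(-1/48584) - 26672*(-1/41231) = 10429/48584 + 26672/41231 = 1725830547/2003166904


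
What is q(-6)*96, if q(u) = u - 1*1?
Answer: -672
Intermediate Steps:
q(u) = -1 + u (q(u) = u - 1 = -1 + u)
q(-6)*96 = (-1 - 6)*96 = -7*96 = -672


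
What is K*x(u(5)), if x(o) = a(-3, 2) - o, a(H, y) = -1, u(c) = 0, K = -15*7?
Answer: 105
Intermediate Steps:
K = -105
x(o) = -1 - o
K*x(u(5)) = -105*(-1 - 1*0) = -105*(-1 + 0) = -105*(-1) = 105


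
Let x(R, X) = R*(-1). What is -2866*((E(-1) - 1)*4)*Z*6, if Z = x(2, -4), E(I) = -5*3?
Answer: -2201088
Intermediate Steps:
E(I) = -15
x(R, X) = -R
Z = -2 (Z = -1*2 = -2)
-2866*((E(-1) - 1)*4)*Z*6 = -2866*((-15 - 1)*4)*(-2)*6 = -2866*-16*4*(-2)*6 = -2866*(-64*(-2))*6 = -366848*6 = -2866*768 = -2201088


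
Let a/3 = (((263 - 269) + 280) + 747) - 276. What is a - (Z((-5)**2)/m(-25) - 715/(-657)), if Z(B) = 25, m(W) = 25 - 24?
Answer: 1451255/657 ≈ 2208.9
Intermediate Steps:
m(W) = 1
a = 2235 (a = 3*((((263 - 269) + 280) + 747) - 276) = 3*(((-6 + 280) + 747) - 276) = 3*((274 + 747) - 276) = 3*(1021 - 276) = 3*745 = 2235)
a - (Z((-5)**2)/m(-25) - 715/(-657)) = 2235 - (25/1 - 715/(-657)) = 2235 - (25*1 - 715*(-1/657)) = 2235 - (25 + 715/657) = 2235 - 1*17140/657 = 2235 - 17140/657 = 1451255/657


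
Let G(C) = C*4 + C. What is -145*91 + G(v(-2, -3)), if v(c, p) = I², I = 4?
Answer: -13115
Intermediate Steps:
v(c, p) = 16 (v(c, p) = 4² = 16)
G(C) = 5*C (G(C) = 4*C + C = 5*C)
-145*91 + G(v(-2, -3)) = -145*91 + 5*16 = -13195 + 80 = -13115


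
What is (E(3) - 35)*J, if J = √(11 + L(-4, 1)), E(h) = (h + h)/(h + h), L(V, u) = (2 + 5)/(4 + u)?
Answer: -34*√310/5 ≈ -119.73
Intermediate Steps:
L(V, u) = 7/(4 + u)
E(h) = 1 (E(h) = (2*h)/((2*h)) = (2*h)*(1/(2*h)) = 1)
J = √310/5 (J = √(11 + 7/(4 + 1)) = √(11 + 7/5) = √(62/5) = √310/5 ≈ 3.5214)
(E(3) - 35)*J = (1 - 35)*(√310/5) = -34*√310/5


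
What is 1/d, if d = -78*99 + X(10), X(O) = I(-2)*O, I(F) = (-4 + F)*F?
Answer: -1/7602 ≈ -0.00013154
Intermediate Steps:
I(F) = F*(-4 + F)
X(O) = 12*O (X(O) = (-2*(-4 - 2))*O = (-2*(-6))*O = 12*O)
d = -7602 (d = -78*99 + 12*10 = -7722 + 120 = -7602)
1/d = 1/(-7602) = -1/7602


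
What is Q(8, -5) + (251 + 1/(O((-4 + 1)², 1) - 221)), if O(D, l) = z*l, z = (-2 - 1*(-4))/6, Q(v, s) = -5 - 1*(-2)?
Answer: 164173/662 ≈ 248.00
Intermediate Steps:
Q(v, s) = -3 (Q(v, s) = -5 + 2 = -3)
z = ⅓ (z = (-2 + 4)*(⅙) = 2*(⅙) = ⅓ ≈ 0.33333)
O(D, l) = l/3
Q(8, -5) + (251 + 1/(O((-4 + 1)², 1) - 221)) = -3 + (251 + 1/((⅓)*1 - 221)) = -3 + (251 + 1/(⅓ - 221)) = -3 + (251 + 1/(-662/3)) = -3 + (251 - 3/662) = -3 + 166159/662 = 164173/662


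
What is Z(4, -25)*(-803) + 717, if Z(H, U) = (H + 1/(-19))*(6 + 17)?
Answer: -1371552/19 ≈ -72187.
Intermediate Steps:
Z(H, U) = -23/19 + 23*H (Z(H, U) = (H - 1/19)*23 = (-1/19 + H)*23 = -23/19 + 23*H)
Z(4, -25)*(-803) + 717 = (-23/19 + 23*4)*(-803) + 717 = (-23/19 + 92)*(-803) + 717 = (1725/19)*(-803) + 717 = -1385175/19 + 717 = -1371552/19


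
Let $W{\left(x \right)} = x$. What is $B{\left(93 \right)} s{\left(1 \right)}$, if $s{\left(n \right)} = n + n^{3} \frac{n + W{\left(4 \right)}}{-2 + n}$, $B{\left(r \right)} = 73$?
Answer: $-292$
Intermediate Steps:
$s{\left(n \right)} = n + \frac{n^{3} \left(4 + n\right)}{-2 + n}$ ($s{\left(n \right)} = n + n^{3} \frac{n + 4}{-2 + n} = n + n^{3} \frac{4 + n}{-2 + n} = n + \frac{n^{3} \left(4 + n\right)}{-2 + n}$)
$B{\left(93 \right)} s{\left(1 \right)} = 73 \cdot 1 \frac{1}{-2 + 1} \left(-2 + 1 + 1^{3} + 4 \cdot 1^{2}\right) = 73 \cdot 1 \frac{1}{-1} \left(-2 + 1 + 1 + 4 \cdot 1\right) = 73 \cdot 1 \left(-1\right) \left(-2 + 1 + 1 + 4\right) = 73 \cdot 1 \left(-1\right) 4 = 73 \left(-4\right) = -292$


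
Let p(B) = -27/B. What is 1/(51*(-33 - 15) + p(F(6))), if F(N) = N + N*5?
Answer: -4/9795 ≈ -0.00040837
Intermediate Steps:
F(N) = 6*N (F(N) = N + 5*N = 6*N)
1/(51*(-33 - 15) + p(F(6))) = 1/(51*(-33 - 15) - 27/(6*6)) = 1/(51*(-48) - 27/36) = 1/(-2448 - 27*1/36) = 1/(-2448 - ¾) = 1/(-9795/4) = -4/9795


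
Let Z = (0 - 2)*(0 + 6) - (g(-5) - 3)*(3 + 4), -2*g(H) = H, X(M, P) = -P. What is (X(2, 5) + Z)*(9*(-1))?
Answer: 243/2 ≈ 121.50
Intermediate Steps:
g(H) = -H/2
Z = -17/2 (Z = (0 - 2)*(0 + 6) - (-1/2*(-5) - 3)*(3 + 4) = -2*6 - (5/2 - 3)*7 = -12 - (-1)*7/2 = -12 - 1*(-7/2) = -12 + 7/2 = -17/2 ≈ -8.5000)
(X(2, 5) + Z)*(9*(-1)) = (-1*5 - 17/2)*(9*(-1)) = (-5 - 17/2)*(-9) = -27/2*(-9) = 243/2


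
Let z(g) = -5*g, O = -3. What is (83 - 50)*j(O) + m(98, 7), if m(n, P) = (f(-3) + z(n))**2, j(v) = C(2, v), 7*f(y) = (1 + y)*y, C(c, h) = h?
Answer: 11718925/49 ≈ 2.3916e+5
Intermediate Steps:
f(y) = y*(1 + y)/7 (f(y) = ((1 + y)*y)/7 = (y*(1 + y))/7 = y*(1 + y)/7)
j(v) = v
m(n, P) = (6/7 - 5*n)**2 (m(n, P) = ((1/7)*(-3)*(1 - 3) - 5*n)**2 = ((1/7)*(-3)*(-2) - 5*n)**2 = (6/7 - 5*n)**2)
(83 - 50)*j(O) + m(98, 7) = (83 - 50)*(-3) + (-6 + 35*98)**2/49 = 33*(-3) + (-6 + 3430)**2/49 = -99 + (1/49)*3424**2 = -99 + (1/49)*11723776 = -99 + 11723776/49 = 11718925/49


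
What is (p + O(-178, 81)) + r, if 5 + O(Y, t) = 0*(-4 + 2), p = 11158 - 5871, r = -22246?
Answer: -16964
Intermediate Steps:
p = 5287
O(Y, t) = -5 (O(Y, t) = -5 + 0*(-4 + 2) = -5 + 0*(-2) = -5 + 0 = -5)
(p + O(-178, 81)) + r = (5287 - 5) - 22246 = 5282 - 22246 = -16964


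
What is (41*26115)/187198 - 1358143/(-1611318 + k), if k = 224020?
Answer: 39537327986/5902259341 ≈ 6.6987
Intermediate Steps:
(41*26115)/187198 - 1358143/(-1611318 + k) = (41*26115)/187198 - 1358143/(-1611318 + 224020) = 1070715*(1/187198) - 1358143/(-1387298) = 1070715/187198 - 1358143*(-1/1387298) = 1070715/187198 + 1358143/1387298 = 39537327986/5902259341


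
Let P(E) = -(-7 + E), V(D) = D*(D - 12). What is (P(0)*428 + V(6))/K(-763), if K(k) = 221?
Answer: 2960/221 ≈ 13.394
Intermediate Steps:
V(D) = D*(-12 + D)
P(E) = 7 - E
(P(0)*428 + V(6))/K(-763) = ((7 - 1*0)*428 + 6*(-12 + 6))/221 = ((7 + 0)*428 + 6*(-6))*(1/221) = (7*428 - 36)*(1/221) = (2996 - 36)*(1/221) = 2960*(1/221) = 2960/221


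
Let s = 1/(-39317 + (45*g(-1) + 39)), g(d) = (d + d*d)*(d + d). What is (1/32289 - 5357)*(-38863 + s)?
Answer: 44005876656776230/211374557 ≈ 2.0819e+8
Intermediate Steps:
g(d) = 2*d*(d + d²) (g(d) = (d + d²)*(2*d) = 2*d*(d + d²))
s = -1/39278 (s = 1/(-39317 + (45*(2*(-1)²*(1 - 1)) + 39)) = 1/(-39317 + (45*(2*1*0) + 39)) = 1/(-39317 + (45*0 + 39)) = 1/(-39317 + (0 + 39)) = 1/(-39317 + 39) = 1/(-39278) = -1/39278 ≈ -2.5460e-5)
(1/32289 - 5357)*(-38863 + s) = (1/32289 - 5357)*(-38863 - 1/39278) = (1/32289 - 5357)*(-1526460915/39278) = -172972172/32289*(-1526460915/39278) = 44005876656776230/211374557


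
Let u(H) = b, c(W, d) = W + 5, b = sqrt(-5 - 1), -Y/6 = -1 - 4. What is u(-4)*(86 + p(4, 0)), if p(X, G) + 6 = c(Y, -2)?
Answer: 115*I*sqrt(6) ≈ 281.69*I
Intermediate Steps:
Y = 30 (Y = -6*(-1 - 4) = -6*(-5) = 30)
b = I*sqrt(6) (b = sqrt(-6) = I*sqrt(6) ≈ 2.4495*I)
c(W, d) = 5 + W
u(H) = I*sqrt(6)
p(X, G) = 29 (p(X, G) = -6 + (5 + 30) = -6 + 35 = 29)
u(-4)*(86 + p(4, 0)) = (I*sqrt(6))*(86 + 29) = (I*sqrt(6))*115 = 115*I*sqrt(6)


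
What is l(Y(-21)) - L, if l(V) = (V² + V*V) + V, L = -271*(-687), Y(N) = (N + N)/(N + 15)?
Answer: -186072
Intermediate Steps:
Y(N) = 2*N/(15 + N) (Y(N) = (2*N)/(15 + N) = 2*N/(15 + N))
L = 186177
l(V) = V + 2*V² (l(V) = (V² + V²) + V = 2*V² + V = V + 2*V²)
l(Y(-21)) - L = (2*(-21)/(15 - 21))*(1 + 2*(2*(-21)/(15 - 21))) - 1*186177 = (2*(-21)/(-6))*(1 + 2*(2*(-21)/(-6))) - 186177 = (2*(-21)*(-⅙))*(1 + 2*(2*(-21)*(-⅙))) - 186177 = 7*(1 + 2*7) - 186177 = 7*(1 + 14) - 186177 = 7*15 - 186177 = 105 - 186177 = -186072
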